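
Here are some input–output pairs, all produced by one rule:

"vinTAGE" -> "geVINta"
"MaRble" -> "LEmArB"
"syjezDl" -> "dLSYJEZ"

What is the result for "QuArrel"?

Looking at the pairs, the operation is to flip the case of every letter, then move the last 2 characters to the front (rotate right by 2).
On "QuArrel": the first step gives "qUaRREL", and the second then gives "ELqUaRR".

ELqUaRR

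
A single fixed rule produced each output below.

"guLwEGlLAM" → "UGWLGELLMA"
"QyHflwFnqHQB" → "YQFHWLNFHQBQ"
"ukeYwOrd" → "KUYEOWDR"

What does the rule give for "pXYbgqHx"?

XPBYQGXH

Looking at the pairs, the operation is to swap each adjacent pair of characters (1↔2, 3↔4, ...), then convert every letter to uppercase.
For "pXYbgqHx", step one produces "XpbYqgxH"; step two turns that into "XPBYQGXH".
(Check on "QyHflwFnqHQB": → "yQfHwlnFHqBQ" → "YQFHWLNFHQBQ" ✓)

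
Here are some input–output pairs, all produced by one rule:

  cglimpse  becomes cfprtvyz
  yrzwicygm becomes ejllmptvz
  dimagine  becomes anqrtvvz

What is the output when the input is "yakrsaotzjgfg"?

The transformation: shift every letter 13 places forward in the alphabet (wrapping around) — i.e. ROT13, then sort the characters into alphabetical order.
On "yakrsaotzjgfg": the first step gives "lnxefnbgmwtst", and the second then gives "befglmnnsttwx".
(Check on "yrzwicygm": → "lemjvpltz" → "ejllmptvz" ✓)

befglmnnsttwx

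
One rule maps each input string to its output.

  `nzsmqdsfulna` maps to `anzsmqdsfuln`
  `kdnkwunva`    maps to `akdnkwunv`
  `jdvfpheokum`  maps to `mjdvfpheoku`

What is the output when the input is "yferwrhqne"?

The pattern: move the last character to the front.
"yferwrhqne" → "eyferwrhqn".

eyferwrhqn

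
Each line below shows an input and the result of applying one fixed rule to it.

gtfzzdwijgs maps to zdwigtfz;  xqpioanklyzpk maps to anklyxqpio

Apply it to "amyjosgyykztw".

What's happening: delete the last 3 characters, then swap the front and back halves of the string.
Starting from "amyjosgyykztw": after the first operation, "amyjosgyyk"; after the second, "sgyykamyjo".

sgyykamyjo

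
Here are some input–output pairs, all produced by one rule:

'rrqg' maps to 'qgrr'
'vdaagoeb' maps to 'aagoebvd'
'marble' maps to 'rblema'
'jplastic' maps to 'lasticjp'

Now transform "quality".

alityqu

The transformation: move the first 2 characters to the end (rotate left by 2).
Applying that to "quality" gives "alityqu".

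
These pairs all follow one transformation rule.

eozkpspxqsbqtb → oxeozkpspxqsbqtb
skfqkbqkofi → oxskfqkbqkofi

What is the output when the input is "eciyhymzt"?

The rule is to prepend "ox".
Doing the same to "eciyhymzt": "oxeciyhymzt".

oxeciyhymzt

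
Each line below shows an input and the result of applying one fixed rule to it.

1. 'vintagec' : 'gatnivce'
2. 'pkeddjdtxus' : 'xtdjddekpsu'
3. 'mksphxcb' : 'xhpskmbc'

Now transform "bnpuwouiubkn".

buiuowupnbnk

In each case the input is transformed by: move the last 2 characters to the front (rotate right by 2), then reverse the string.
Starting from "bnpuwouiubkn": after the first operation, "knbnpuwouiub"; after the second, "buiuowupnbnk".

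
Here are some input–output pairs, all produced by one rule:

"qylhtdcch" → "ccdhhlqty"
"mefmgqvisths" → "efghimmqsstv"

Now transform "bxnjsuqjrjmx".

bjjjmnqrsuxx

What's happening: sort the characters into alphabetical order.
Doing the same to "bxnjsuqjrjmx": "bjjjmnqrsuxx".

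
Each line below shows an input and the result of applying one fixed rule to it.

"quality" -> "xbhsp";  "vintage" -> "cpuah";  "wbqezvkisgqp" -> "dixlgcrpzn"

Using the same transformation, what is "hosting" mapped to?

The pattern: shift every letter 7 places forward in the alphabet (wrapping around), then delete the last 2 characters.
"hosting" → "ovzapun" → "ovzap".

ovzap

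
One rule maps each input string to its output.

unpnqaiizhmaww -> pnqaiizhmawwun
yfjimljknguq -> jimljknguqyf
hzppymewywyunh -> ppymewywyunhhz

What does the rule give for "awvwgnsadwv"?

The rule is to move the first 2 characters to the end (rotate left by 2).
Doing the same to "awvwgnsadwv": "vwgnsadwvaw".

vwgnsadwvaw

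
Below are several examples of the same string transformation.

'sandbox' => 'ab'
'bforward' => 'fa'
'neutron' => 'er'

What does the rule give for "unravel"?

Looking at the pairs, the operation is to take characters alternately from the front and the back (1st, last, 2nd, 2nd-last, ...), then keep one character in every 3, starting at position 3 (positions 3rd, 6th, 9th, ...).
Working it through for "unravel": intermediate "ulnerva", final "nv".

nv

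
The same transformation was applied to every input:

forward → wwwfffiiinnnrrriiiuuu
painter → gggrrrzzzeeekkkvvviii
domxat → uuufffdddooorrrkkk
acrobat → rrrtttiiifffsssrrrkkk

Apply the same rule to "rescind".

Each output is the input with this applied: repeat every character 3 times, then shift every letter 9 places backward in the alphabet (wrapping around).
Starting from "rescind": after the first operation, "rrreeesssccciiinnnddd"; after the second, "iiivvvjjjtttzzzeeeuuu".
(Check on "painter": → "pppaaaiiinnnttteeerrr" → "gggrrrzzzeeekkkvvviii" ✓)

iiivvvjjjtttzzzeeeuuu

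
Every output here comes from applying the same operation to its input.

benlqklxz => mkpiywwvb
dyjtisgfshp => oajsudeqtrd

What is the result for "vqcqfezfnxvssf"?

gqbdndbgqipykq

Rule — shift every letter 11 places forward in the alphabet (wrapping around), then take characters alternately from the front and the back (1st, last, 2nd, 2nd-last, ...).
Applying both steps to "vqcqfezfnxvssf": "gbnbqpkqyigddq", then "gqbdndbgqipykq".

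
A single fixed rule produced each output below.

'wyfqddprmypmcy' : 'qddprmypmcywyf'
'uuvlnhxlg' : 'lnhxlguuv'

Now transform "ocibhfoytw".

The pattern: move the first 3 characters to the end (rotate left by 3).
"ocibhfoytw" → "bhfoytwoci".

bhfoytwoci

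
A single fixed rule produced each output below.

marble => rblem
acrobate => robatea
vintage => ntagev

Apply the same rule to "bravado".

Rule — move the first 2 characters to the end (rotate left by 2), then delete the last character.
"bravado" → "avadobr" → "avadob".

avadob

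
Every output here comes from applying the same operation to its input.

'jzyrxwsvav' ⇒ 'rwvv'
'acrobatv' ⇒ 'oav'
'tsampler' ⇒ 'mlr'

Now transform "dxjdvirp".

The transformation: delete the first 3 characters, then keep every other character starting from the first (positions 1st, 3rd, 5th, ...).
For "dxjdvirp", step one produces "dvirp"; step two turns that into "dip".

dip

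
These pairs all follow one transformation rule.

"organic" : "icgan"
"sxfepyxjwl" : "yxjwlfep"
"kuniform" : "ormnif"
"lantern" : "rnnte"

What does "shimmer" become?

erimm

Rule — delete the first 2 characters, then move the first 3 characters to the end (rotate left by 3).
"shimmer" → "immer" → "erimm".
(Check on "kuniform": → "niform" → "ormnif" ✓)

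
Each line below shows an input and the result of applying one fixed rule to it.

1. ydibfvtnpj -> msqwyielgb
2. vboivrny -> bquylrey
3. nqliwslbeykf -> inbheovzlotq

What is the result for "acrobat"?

Looking at the pairs, the operation is to shift every letter 3 places forward in the alphabet (wrapping around), then reverse the string.
Applying that to "acrobat" gives "wderufd".

wderufd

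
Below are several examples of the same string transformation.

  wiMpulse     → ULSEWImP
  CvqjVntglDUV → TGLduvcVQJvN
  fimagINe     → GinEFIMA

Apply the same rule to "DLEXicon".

The pattern: flip the case of every letter, then swap the front and back halves of the string.
For "DLEXicon", step one produces "dlexICON"; step two turns that into "ICONdlex".

ICONdlex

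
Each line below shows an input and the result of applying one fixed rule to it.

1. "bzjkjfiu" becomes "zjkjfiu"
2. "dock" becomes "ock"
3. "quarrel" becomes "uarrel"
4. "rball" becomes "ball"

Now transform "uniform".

Looking at the pairs, the operation is to delete the first character.
Applying that to "uniform" gives "niform".

niform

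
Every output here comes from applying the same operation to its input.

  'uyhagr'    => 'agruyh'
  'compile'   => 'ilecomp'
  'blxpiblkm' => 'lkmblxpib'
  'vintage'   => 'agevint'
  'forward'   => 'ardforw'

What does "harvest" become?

What's happening: move the last 3 characters to the front (rotate right by 3).
Applying that to "harvest" gives "estharv".

estharv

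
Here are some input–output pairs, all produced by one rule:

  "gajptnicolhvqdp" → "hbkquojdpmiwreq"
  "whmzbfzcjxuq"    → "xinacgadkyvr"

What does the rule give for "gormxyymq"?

The transformation: shift every letter 1 place forward in the alphabet (wrapping around).
Applying that to "gormxyymq" gives "hpsnyzznr".

hpsnyzznr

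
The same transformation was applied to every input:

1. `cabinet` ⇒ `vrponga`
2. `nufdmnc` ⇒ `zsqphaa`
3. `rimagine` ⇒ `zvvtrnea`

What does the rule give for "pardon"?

qnecba

The transformation: shift every letter 13 places forward in the alphabet (wrapping around) — i.e. ROT13, then sort the characters into reverse alphabetical order.
Working it through for "pardon": intermediate "cneqba", final "qnecba".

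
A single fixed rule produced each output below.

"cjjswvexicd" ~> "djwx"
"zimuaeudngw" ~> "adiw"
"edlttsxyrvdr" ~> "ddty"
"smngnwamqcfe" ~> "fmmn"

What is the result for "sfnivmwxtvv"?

In each case the input is transformed by: keep one character in every 3, starting at position 2 (positions 2nd, 5th, 8th, ...), then sort the characters into alphabetical order.
For "sfnivmwxtvv" the result is "fvvx".

fvvx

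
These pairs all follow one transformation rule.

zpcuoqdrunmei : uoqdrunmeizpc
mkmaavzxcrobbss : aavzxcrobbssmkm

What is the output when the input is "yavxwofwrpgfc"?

The rule is to move the first 3 characters to the end (rotate left by 3).
So "yavxwofwrpgfc" becomes "xwofwrpgfcyav".

xwofwrpgfcyav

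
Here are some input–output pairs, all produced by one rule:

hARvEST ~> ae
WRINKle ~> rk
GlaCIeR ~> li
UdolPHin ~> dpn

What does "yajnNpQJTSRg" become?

Each output is the input with this applied: keep one character in every 3, starting at position 2 (positions 2nd, 5th, 8th, ...), then convert every letter to lowercase.
Working it through for "yajnNpQJTSRg": intermediate "aNJR", final "anjr".
(Check on "GlaCIeR": → "lI" → "li" ✓)

anjr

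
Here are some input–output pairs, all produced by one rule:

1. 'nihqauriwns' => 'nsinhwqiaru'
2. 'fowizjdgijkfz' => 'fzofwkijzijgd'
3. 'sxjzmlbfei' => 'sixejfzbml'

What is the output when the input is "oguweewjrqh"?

ohgqurwjewe

Rule — take characters alternately from the front and the back (1st, last, 2nd, 2nd-last, ...).
"oguweewjrqh" → "ohgqurwjewe".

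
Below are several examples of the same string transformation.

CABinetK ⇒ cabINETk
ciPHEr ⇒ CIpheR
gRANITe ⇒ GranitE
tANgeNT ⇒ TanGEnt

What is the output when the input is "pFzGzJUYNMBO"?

PfZgZjuynmbo

Looking at the pairs, the operation is to flip the case of every letter.
For "pFzGzJUYNMBO" the result is "PfZgZjuynmbo".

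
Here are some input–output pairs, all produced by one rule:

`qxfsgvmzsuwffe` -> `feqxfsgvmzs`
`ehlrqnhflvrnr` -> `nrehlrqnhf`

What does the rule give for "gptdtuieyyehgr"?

The transformation: move the last 2 characters to the front (rotate right by 2), then delete the last 3 characters.
"gptdtuieyyehgr" → "grgptdtuieyyeh" → "grgptdtuiey".

grgptdtuiey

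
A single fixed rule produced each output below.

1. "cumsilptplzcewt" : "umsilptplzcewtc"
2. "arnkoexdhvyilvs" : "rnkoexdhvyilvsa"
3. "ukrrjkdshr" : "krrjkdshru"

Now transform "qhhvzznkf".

hhvzznkfq

Looking at the pairs, the operation is to move the first character to the end.
Doing the same to "qhhvzznkf": "hhvzznkfq".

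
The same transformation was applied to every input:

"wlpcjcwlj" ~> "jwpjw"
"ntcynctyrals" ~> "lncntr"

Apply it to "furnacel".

efra

Each output is the input with this applied: keep every other character starting from the first (positions 1st, 3rd, 5th, ...), then move the last character to the front.
On "furnacel" that produces "efra".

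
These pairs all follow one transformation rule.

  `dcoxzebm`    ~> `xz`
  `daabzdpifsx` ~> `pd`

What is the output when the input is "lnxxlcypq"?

cl

The transformation: take characters alternately from the front and the back (1st, last, 2nd, 2nd-last, ...), then keep only the last 2 characters.
For "lnxxlcypq", step one produces "lqnpxyxcl"; step two turns that into "cl".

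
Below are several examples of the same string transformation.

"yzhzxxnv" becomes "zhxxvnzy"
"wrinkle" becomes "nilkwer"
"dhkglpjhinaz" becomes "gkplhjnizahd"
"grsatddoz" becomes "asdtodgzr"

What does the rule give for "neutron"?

tuornne

Rule — move the first 2 characters to the end (rotate left by 2), then swap each adjacent pair of characters (1↔2, 3↔4, ...).
Applying both steps to "neutron": "utronne", then "tuornne".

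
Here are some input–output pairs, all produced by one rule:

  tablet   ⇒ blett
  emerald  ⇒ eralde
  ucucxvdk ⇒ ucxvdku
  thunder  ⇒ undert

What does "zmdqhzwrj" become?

dqhzwrjz

Looking at the pairs, the operation is to move the first character to the end, then delete the first character.
"zmdqhzwrj" → "mdqhzwrjz" → "dqhzwrjz".
(Check on "tablet": → "ablett" → "blett" ✓)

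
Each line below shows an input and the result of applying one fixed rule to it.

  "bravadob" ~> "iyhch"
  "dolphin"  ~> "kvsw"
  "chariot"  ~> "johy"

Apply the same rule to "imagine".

pthn

What's happening: delete the last 3 characters, then shift every letter 7 places forward in the alphabet (wrapping around).
"imagine" → "pthn".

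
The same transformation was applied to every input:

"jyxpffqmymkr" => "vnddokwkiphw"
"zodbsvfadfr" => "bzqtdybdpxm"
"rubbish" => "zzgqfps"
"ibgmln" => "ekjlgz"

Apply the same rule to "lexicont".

Rule — move the first 2 characters to the end (rotate left by 2), then shift every letter 2 places backward in the alphabet (wrapping around).
Applying both steps to "lexicont": "xicontle", then "vgamlrjc".

vgamlrjc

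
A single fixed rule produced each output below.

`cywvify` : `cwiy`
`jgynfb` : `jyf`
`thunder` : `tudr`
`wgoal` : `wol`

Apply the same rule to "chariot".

cait

Rule — keep every other character starting from the first (positions 1st, 3rd, 5th, ...).
So "chariot" becomes "cait".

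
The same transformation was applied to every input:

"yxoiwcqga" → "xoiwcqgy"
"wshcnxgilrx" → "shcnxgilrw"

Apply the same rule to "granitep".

In each case the input is transformed by: delete the last character, then move the first character to the end.
Working it through for "granitep": intermediate "granite", final "raniteg".

raniteg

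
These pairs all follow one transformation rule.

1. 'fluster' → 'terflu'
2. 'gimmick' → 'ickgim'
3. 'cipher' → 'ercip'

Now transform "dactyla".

In each case the input is transformed by: move the first 3 characters to the end (rotate left by 3), then delete the first character.
"dactyla" → "tyladac" → "yladac".

yladac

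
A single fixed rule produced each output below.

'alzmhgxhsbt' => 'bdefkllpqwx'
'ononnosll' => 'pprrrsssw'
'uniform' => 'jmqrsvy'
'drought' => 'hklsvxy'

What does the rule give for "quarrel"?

eipuvvy

The transformation: shift every letter 4 places forward in the alphabet (wrapping around), then sort the characters into alphabetical order.
Applying that to "quarrel" gives "eipuvvy".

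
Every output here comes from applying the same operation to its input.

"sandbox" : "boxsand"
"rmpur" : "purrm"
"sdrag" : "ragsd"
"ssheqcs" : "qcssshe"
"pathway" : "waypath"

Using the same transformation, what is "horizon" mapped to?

zonhori

What's happening: move the last 3 characters to the front (rotate right by 3).
Doing the same to "horizon": "zonhori".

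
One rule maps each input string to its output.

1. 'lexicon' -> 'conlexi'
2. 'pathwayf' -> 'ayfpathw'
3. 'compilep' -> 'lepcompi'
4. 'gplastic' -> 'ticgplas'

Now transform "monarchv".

The rule is to move the last 3 characters to the front (rotate right by 3).
Applying that to "monarchv" gives "chvmonar".

chvmonar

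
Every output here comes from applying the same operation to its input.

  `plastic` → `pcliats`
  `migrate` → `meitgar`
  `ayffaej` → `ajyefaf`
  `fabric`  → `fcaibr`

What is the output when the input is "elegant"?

What's happening: take characters alternately from the front and the back (1st, last, 2nd, 2nd-last, ...).
On "elegant" that produces "etlneag".

etlneag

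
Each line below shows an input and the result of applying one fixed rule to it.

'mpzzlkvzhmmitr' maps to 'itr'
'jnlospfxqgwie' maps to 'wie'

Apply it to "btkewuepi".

Each output is the input with this applied: keep only the last 3 characters.
"btkewuepi" → "epi".

epi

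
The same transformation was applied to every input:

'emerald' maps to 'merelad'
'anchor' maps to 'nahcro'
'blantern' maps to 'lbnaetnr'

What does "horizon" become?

Rule — swap each adjacent pair of characters (1↔2, 3↔4, ...).
Applying that to "horizon" gives "ohirozn".

ohirozn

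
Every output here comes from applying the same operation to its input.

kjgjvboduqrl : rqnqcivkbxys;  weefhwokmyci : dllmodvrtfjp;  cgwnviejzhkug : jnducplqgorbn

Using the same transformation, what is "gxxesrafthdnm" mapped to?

neelzyhmaokut

Looking at the pairs, the operation is to shift every letter 7 places forward in the alphabet (wrapping around).
Applying that to "gxxesrafthdnm" gives "neelzyhmaokut".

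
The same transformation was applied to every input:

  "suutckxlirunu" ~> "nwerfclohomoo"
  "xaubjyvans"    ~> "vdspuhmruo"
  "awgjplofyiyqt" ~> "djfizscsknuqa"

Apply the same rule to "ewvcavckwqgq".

wupweqkakyqp

The transformation: shift every letter 6 places backward in the alphabet (wrapping around), then move the first 3 characters to the end (rotate left by 3).
Working it through for "ewvcavckwqgq": intermediate "yqpwupweqkak", final "wupweqkakyqp".
(Check on "suutckxlirunu": → "moonwerfcloho" → "nwerfclohomoo" ✓)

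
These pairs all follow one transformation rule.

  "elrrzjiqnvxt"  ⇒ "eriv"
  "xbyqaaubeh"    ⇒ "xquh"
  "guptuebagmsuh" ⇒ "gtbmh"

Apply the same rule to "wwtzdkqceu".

Each output is the input with this applied: keep one character in every 3, starting at position 1 (positions 1st, 4th, 7th, ...).
So "wwtzdkqceu" becomes "wzqu".

wzqu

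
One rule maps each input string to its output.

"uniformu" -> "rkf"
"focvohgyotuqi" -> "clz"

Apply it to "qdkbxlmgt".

nah

The pattern: shift every letter 3 places backward in the alphabet (wrapping around), then keep only the first 3 characters.
"qdkbxlmgt" → "nahyuijdq" → "nah".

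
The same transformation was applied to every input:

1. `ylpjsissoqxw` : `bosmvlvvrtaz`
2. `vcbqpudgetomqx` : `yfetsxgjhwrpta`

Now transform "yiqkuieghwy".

The rule is to shift every letter 3 places forward in the alphabet (wrapping around).
Applying that to "yiqkuieghwy" gives "bltnxlhjkzb".

bltnxlhjkzb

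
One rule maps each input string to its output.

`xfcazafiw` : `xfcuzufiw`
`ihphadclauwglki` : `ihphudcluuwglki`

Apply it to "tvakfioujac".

The transformation: replace every "a" with "u".
On "tvakfioujac" that produces "tvukfioujuc".

tvukfioujuc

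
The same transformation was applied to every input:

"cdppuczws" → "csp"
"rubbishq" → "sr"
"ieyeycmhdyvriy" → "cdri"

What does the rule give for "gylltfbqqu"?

The transformation: move the first 3 characters to the end (rotate left by 3), then keep one character in every 3, starting at position 3 (positions 3rd, 6th, 9th, ...).
On "gylltfbqqu" that produces "fqy".

fqy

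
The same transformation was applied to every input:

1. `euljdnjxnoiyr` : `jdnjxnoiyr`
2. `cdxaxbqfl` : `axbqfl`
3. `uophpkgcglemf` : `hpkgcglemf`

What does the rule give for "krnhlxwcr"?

hlxwcr

Rule — delete the first 3 characters.
On "krnhlxwcr" that produces "hlxwcr".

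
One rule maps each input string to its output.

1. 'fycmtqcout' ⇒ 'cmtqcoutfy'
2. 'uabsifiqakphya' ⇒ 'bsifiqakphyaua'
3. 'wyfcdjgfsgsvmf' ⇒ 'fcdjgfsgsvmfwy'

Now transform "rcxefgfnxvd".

xefgfnxvdrc

The transformation: move the first 2 characters to the end (rotate left by 2).
For "rcxefgfnxvd" the result is "xefgfnxvdrc".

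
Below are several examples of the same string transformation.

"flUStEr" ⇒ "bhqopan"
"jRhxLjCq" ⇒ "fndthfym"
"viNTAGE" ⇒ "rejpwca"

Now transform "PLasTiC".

lhwopey

Looking at the pairs, the operation is to shift every letter 4 places backward in the alphabet (wrapping around), then convert every letter to lowercase.
For "PLasTiC", step one produces "LHwoPeY"; step two turns that into "lhwopey".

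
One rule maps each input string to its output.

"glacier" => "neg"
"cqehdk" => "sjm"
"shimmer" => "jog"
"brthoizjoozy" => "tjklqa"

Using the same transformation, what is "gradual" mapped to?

In each case the input is transformed by: shift every letter 2 places forward in the alphabet (wrapping around), then keep every other character starting from the second (positions 2nd, 4th, 6th, ...).
Working it through for "gradual": intermediate "itcfwcn", final "tfc".

tfc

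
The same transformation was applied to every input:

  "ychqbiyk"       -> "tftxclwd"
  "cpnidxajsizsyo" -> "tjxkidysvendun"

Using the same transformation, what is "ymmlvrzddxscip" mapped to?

Rule — shift every letter 5 places backward in the alphabet (wrapping around), then move the last 2 characters to the front (rotate right by 2).
Applying both steps to "ymmlvrzddxscip": "thhgqmuyysnxdk", then "dkthhgqmuyysnx".

dkthhgqmuyysnx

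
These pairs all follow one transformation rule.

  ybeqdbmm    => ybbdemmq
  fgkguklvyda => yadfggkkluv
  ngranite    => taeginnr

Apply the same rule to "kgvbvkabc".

Each output is the input with this applied: sort the characters into alphabetical order, then move the last character to the front.
Starting from "kgvbvkabc": after the first operation, "abbcgkkvv"; after the second, "vabbcgkkv".

vabbcgkkv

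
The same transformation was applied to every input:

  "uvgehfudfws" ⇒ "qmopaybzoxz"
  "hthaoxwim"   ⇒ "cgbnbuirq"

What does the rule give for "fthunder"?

What's happening: move the last 2 characters to the front (rotate right by 2), then shift every letter 6 places backward in the alphabet (wrapping around).
"fthunder" → "erfthund" → "ylznbohx".

ylznbohx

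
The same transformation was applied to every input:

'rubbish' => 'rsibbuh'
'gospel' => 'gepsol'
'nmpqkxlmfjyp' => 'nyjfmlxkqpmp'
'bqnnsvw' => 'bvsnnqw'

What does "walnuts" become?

The transformation: reverse the string, then swap the first and last characters.
"walnuts" → "stunlaw" → "wtunlas".

wtunlas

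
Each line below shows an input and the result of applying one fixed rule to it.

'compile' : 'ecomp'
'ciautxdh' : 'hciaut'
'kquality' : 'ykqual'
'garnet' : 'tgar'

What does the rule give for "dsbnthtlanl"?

ldsbnthtl

In each case the input is transformed by: move the last character to the front, then delete the last 2 characters.
Applying both steps to "dsbnthtlanl": "ldsbnthtlan", then "ldsbnthtl".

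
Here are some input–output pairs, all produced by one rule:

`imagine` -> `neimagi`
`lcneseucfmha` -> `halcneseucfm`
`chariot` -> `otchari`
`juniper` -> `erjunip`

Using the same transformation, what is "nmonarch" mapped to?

chnmonar

Each output is the input with this applied: move the last 2 characters to the front (rotate right by 2).
So "nmonarch" becomes "chnmonar".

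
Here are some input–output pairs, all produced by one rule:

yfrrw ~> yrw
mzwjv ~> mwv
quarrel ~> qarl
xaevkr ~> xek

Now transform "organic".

What's happening: keep every other character starting from the first (positions 1st, 3rd, 5th, ...).
So "organic" becomes "ognc".

ognc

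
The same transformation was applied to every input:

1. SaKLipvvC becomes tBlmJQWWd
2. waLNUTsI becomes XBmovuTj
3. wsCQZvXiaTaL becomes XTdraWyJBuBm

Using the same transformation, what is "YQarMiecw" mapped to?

In each case the input is transformed by: shift every letter 1 place forward in the alphabet (wrapping around), then flip the case of every letter.
Working it through for "YQarMiecw": intermediate "ZRbsNjfdx", final "zrBSnJFDX".

zrBSnJFDX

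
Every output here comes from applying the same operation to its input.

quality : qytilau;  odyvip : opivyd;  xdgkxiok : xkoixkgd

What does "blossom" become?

bmossol

What's happening: move the first character to the end, then reverse the string.
For "blossom", step one produces "lossomb"; step two turns that into "bmossol".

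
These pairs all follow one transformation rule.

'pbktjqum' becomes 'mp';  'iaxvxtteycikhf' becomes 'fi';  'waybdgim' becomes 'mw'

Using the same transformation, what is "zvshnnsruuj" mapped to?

Each output is the input with this applied: move the first character to the end, then keep only the last 2 characters.
For "zvshnnsruuj", step one produces "vshnnsruujz"; step two turns that into "jz".

jz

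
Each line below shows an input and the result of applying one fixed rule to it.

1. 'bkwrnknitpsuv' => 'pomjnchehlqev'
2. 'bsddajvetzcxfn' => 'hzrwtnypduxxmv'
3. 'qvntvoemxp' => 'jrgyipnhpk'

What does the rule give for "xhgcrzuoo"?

iiotlwabr

The rule is to shift every letter 6 places backward in the alphabet (wrapping around), then reverse the string.
Applying that to "xhgcrzuoo" gives "iiotlwabr".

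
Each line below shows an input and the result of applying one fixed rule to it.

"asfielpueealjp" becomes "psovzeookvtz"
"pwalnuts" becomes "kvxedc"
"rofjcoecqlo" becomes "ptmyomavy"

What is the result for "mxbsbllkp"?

What's happening: delete the first 2 characters, then shift every letter 10 places forward in the alphabet (wrapping around).
For "mxbsbllkp", step one produces "bsbllkp"; step two turns that into "lclvvuz".

lclvvuz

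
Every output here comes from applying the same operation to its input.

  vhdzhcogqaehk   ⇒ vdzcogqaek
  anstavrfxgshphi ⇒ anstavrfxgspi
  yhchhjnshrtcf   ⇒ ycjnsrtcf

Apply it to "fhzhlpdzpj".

fzlpdzpj

Each output is the input with this applied: remove every "h".
For "fhzhlpdzpj" the result is "fzlpdzpj".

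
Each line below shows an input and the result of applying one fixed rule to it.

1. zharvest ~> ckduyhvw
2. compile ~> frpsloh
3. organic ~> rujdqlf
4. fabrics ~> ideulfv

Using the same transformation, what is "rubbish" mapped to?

Each output is the input with this applied: shift every letter 3 places forward in the alphabet (wrapping around).
"rubbish" → "uxeelvk".

uxeelvk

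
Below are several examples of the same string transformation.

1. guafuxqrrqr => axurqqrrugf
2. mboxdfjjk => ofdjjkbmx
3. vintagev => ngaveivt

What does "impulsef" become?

Rule — swap each adjacent pair of characters (1↔2, 3↔4, ...), then move the first 3 characters to the end (rotate left by 3).
On "impulsef": the first step gives "miupslfe", and the second then gives "pslfemiu".

pslfemiu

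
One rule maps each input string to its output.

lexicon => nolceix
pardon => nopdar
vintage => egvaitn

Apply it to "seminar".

In each case the input is transformed by: move the last character to the front, then take characters alternately from the front and the back (1st, last, 2nd, 2nd-last, ...).
Applying both steps to "seminar": "rsemina", then "rasneim".

rasneim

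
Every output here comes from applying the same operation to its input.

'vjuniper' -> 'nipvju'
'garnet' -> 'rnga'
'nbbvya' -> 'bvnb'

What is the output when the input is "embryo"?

Looking at the pairs, the operation is to delete the last 2 characters, then swap the front and back halves of the string.
On "embryo": the first step gives "embr", and the second then gives "brem".
(Check on "nbbvya": → "nbbv" → "bvnb" ✓)

brem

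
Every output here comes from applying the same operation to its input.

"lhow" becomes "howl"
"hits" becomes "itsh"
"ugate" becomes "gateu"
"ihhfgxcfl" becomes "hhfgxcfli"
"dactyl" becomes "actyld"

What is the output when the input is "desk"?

eskd

Looking at the pairs, the operation is to move the first character to the end.
"desk" → "eskd".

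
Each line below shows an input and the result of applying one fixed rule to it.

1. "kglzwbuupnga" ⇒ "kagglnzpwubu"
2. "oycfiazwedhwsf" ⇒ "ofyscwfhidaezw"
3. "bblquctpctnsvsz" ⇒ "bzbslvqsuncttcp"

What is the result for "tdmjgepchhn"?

The rule is to take characters alternately from the front and the back (1st, last, 2nd, 2nd-last, ...).
So "tdmjgepchhn" becomes "tndhmhjcgpe".

tndhmhjcgpe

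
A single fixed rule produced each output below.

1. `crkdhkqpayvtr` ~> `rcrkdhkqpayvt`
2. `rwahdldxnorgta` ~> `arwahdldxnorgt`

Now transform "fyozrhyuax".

xfyozrhyua

Looking at the pairs, the operation is to move the last character to the front.
For "fyozrhyuax" the result is "xfyozrhyua".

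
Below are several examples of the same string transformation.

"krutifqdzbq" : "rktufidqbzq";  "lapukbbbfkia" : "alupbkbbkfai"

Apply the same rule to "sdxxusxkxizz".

dsxxsukxixzz

What's happening: swap each adjacent pair of characters (1↔2, 3↔4, ...).
For "sdxxusxkxizz" the result is "dsxxsukxixzz".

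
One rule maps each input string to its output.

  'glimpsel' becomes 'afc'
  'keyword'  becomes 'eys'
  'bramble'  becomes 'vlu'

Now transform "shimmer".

What's happening: shift every letter 6 places backward in the alphabet (wrapping around), then keep only the first 3 characters.
For "shimmer", step one produces "mbcggyl"; step two turns that into "mbc".

mbc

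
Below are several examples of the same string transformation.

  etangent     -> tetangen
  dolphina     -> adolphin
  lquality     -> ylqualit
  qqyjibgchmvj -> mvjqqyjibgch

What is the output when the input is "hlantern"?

Rule — move the first 3 characters to the end (rotate left by 3), then swap the front and back halves of the string.
On "hlantern": the first step gives "nternhla", and the second then gives "nhlanter".
(Check on "etangent": → "ngenteta" → "tetangen" ✓)

nhlanter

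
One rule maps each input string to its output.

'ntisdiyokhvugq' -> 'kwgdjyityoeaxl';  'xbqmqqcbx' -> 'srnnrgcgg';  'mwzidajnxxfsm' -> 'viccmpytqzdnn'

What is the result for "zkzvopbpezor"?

pehpaplefrfu

In each case the input is transformed by: shift every letter 10 places backward in the alphabet (wrapping around), then move the last 3 characters to the front (rotate right by 3).
On "zkzvopbpezor": the first step gives "paplefrfupeh", and the second then gives "pehpaplefrfu".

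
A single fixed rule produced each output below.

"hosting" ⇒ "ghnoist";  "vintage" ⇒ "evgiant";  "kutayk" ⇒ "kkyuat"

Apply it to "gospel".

The pattern: take characters alternately from the front and the back (1st, last, 2nd, 2nd-last, ...), then swap each adjacent pair of characters (1↔2, 3↔4, ...).
Working it through for "gospel": intermediate "gloesp", final "lgeops".
(Check on "hosting": → "hgonsit" → "ghnoist" ✓)

lgeops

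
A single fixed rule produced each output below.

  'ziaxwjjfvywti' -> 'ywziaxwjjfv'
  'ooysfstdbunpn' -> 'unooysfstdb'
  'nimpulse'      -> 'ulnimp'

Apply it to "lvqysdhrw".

dhlvqys

In each case the input is transformed by: delete the last 2 characters, then move the last 2 characters to the front (rotate right by 2).
Working it through for "lvqysdhrw": intermediate "lvqysdh", final "dhlvqys".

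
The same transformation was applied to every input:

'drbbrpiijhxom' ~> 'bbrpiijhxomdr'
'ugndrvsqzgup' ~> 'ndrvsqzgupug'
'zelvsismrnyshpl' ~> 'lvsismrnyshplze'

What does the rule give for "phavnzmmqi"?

The rule is to move the first 2 characters to the end (rotate left by 2).
For "phavnzmmqi" the result is "avnzmmqiph".

avnzmmqiph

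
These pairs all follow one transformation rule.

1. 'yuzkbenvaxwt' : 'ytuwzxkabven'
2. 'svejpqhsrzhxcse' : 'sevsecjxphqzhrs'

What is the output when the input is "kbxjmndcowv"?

kvbwxojcmdn

In each case the input is transformed by: take characters alternately from the front and the back (1st, last, 2nd, 2nd-last, ...).
For "kbxjmndcowv" the result is "kvbwxojcmdn".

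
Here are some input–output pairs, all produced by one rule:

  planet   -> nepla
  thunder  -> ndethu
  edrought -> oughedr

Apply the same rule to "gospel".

pegos

The transformation: delete the last character, then move the first 3 characters to the end (rotate left by 3).
"gospel" → "gospe" → "pegos".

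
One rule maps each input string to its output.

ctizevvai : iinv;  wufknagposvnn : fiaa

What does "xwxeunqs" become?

hadf

The pattern: shift every letter 13 places forward in the alphabet (wrapping around) — i.e. ROT13, then keep only the last 4 characters.
"xwxeunqs" → "kjkrhadf" → "hadf".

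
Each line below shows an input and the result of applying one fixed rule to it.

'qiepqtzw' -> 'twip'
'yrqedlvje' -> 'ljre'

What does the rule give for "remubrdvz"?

The pattern: keep every other character starting from the second (positions 2nd, 4th, 6th, ...), then swap the front and back halves of the string.
Applying both steps to "remubrdvz": "eurv", then "rveu".

rveu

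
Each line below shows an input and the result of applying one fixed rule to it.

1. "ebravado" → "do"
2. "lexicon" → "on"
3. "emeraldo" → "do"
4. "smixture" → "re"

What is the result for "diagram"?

Looking at the pairs, the operation is to keep only the last 2 characters.
For "diagram" the result is "am".

am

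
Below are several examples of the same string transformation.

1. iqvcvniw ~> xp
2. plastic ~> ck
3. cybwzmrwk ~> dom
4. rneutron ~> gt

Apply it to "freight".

Rule — shift every letter 2 places forward in the alphabet (wrapping around), then keep one character in every 3, starting at position 3 (positions 3rd, 6th, 9th, ...).
Starting from "freight": after the first operation, "htgkijv"; after the second, "gj".

gj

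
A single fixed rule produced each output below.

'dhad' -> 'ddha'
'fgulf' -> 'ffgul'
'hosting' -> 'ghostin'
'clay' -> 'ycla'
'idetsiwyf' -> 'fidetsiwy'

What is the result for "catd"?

dcat

What's happening: move the last character to the front.
For "catd" the result is "dcat".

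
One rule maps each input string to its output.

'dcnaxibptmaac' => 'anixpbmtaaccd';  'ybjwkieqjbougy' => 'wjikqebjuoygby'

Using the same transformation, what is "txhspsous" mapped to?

shspuosxt

Each output is the input with this applied: swap each adjacent pair of characters (1↔2, 3↔4, ...), then move the first 2 characters to the end (rotate left by 2).
Starting from "txhspsous": after the first operation, "xtshspuos"; after the second, "shspuosxt".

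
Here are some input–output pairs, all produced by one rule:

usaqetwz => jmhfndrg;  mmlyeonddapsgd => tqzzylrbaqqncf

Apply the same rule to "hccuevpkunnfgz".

tmupphricxhaas

Looking at the pairs, the operation is to shift every letter 13 places forward in the alphabet (wrapping around) — i.e. ROT13, then move the last 2 characters to the front (rotate right by 2).
Applying both steps to "hccuevpkunnfgz": "upphricxhaastm", then "tmupphricxhaas".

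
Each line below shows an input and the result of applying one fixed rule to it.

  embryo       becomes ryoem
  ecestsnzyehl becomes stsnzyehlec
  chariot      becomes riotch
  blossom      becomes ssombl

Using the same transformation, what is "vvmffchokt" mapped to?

In each case the input is transformed by: move the first 2 characters to the end (rotate left by 2), then delete the first character.
"vvmffchokt" → "mffchoktvv" → "ffchoktvv".

ffchoktvv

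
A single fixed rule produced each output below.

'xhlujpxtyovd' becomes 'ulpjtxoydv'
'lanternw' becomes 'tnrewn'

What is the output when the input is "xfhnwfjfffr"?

The rule is to delete the first 2 characters, then swap each adjacent pair of characters (1↔2, 3↔4, ...).
Applying that to "xfhnwfjfffr" gives "nhfwfjffr".

nhfwfjffr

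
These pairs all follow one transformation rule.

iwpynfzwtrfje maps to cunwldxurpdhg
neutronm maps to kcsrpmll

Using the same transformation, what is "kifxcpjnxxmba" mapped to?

Rule — shift every letter 2 places backward in the alphabet (wrapping around), then swap the first and last characters.
On "kifxcpjnxxmba": the first step gives "igdvanhlvvkzy", and the second then gives "ygdvanhlvvkzi".
(Check on "neutronm": → "lcsrpmlk" → "kcsrpmll" ✓)

ygdvanhlvvkzi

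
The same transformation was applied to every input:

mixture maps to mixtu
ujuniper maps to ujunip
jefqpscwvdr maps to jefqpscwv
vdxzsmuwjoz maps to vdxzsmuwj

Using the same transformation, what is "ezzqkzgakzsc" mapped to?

Looking at the pairs, the operation is to delete the last 2 characters.
On "ezzqkzgakzsc" that produces "ezzqkzgakz".

ezzqkzgakz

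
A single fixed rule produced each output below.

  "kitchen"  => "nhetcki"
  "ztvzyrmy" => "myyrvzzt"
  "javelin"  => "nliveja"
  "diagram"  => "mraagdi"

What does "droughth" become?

Rule — swap each adjacent pair of characters (1↔2, 3↔4, ...), then reverse the string.
Starting from "droughth": after the first operation, "rduohght"; after the second, "thghoudr".

thghoudr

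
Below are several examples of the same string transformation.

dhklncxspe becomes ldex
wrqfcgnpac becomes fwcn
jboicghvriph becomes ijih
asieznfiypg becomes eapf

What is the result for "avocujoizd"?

cado

In each case the input is transformed by: keep one character in every 3, starting at position 1 (positions 1st, 4th, 7th, ...), then swap each adjacent pair of characters (1↔2, 3↔4, ...).
On "avocujoizd": the first step gives "acod", and the second then gives "cado".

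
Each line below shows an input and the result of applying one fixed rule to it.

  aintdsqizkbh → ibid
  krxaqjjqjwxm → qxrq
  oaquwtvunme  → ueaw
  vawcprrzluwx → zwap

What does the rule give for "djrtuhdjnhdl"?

jdju

The rule is to keep one character in every 3, starting at position 2 (positions 2nd, 5th, 8th, ...), then move the last 2 characters to the front (rotate right by 2).
For "djrtuhdjnhdl" the result is "jdju".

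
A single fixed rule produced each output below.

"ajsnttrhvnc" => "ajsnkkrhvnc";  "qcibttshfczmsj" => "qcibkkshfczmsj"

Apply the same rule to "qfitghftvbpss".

The rule is to replace every "t" with "k".
So "qfitghftvbpss" becomes "qfikghfkvbpss".

qfikghfkvbpss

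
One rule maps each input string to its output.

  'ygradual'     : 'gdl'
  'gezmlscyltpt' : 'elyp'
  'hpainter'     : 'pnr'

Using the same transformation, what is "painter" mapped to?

What's happening: keep one character in every 3, starting at position 2 (positions 2nd, 5th, 8th, ...).
Applying that to "painter" gives "at".

at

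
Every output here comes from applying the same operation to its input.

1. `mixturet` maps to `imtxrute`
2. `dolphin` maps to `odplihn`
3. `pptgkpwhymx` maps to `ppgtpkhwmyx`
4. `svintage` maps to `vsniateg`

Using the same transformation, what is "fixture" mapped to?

iftxrue

Each output is the input with this applied: swap each adjacent pair of characters (1↔2, 3↔4, ...).
Doing the same to "fixture": "iftxrue".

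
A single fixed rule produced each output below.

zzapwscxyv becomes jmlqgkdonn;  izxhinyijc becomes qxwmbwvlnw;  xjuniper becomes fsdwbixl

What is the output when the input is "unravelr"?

fzsjofbi

The pattern: reverse the string, then shift every letter 12 places backward in the alphabet (wrapping around).
Applying both steps to "unravelr": "rlevarnu", then "fzsjofbi".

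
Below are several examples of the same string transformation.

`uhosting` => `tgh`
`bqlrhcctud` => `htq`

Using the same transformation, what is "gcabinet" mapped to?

Rule — keep one character in every 3, starting at position 2 (positions 2nd, 5th, 8th, ...), then move the first character to the end.
Applying both steps to "gcabinet": "cit", then "itc".

itc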